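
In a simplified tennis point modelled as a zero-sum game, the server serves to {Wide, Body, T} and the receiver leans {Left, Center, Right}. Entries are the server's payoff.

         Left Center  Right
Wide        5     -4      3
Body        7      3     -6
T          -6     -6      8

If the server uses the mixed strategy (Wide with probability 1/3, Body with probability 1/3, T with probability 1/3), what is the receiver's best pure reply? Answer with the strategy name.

If the receiver plays Left, the server's expected payoff is (1/3)·5 + (1/3)·7 + (1/3)·(-6) = 2.
If the receiver plays Center, the server's expected payoff is (1/3)·(-4) + (1/3)·3 + (1/3)·(-6) = -7/3.
If the receiver plays Right, the server's expected payoff is (1/3)·3 + (1/3)·(-6) + (1/3)·8 = 5/3.
The receiver minimizes the server's payoff; the smallest is -7/3, so the best response is Center.

Center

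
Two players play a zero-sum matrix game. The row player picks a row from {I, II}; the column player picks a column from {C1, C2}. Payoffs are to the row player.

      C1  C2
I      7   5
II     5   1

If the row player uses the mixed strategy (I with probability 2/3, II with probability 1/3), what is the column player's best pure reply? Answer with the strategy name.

If the column player plays C1, the row player's expected payoff is (2/3)·7 + (1/3)·5 = 19/3.
If the column player plays C2, the row player's expected payoff is (2/3)·5 + (1/3)·1 = 11/3.
The column player minimizes the row player's payoff; the smallest is 11/3, so the best response is C2.

C2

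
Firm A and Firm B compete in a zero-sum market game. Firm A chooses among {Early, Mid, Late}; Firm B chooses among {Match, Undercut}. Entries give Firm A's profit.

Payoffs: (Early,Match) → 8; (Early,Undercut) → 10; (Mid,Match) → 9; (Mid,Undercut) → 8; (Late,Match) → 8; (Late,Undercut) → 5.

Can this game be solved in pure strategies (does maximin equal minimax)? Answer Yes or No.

No

Row minima: Early → 8, Mid → 8, Late → 5; maximin = 8.
Column maxima: Match → 9, Undercut → 10; minimax = 9.
8 ≠ 9, so no pure-strategy equilibrium exists.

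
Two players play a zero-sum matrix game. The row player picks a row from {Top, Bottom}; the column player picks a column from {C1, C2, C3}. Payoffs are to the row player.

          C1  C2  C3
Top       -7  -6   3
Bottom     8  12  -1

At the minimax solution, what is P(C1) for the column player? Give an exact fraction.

4/19

Row minima: Top → -7, Bottom → -1; maximin = -1.
Column maxima: C1 → 8, C2 → 12, C3 → 3; minimax = 3.
-1 ≠ 3, so there is no saddle point; optimal play is mixed.
C2 is strictly dominated by C1 (it gives the row player strictly more in every row), so the column player never plays it.
On the remaining 2×2 (Top, Bottom vs C1, C3):
Let the row player play Top with probability p. Expected payoff against C1: (-7)p + 8(1−p) = −15p + 8; against C3: 3p + (-1)(1−p) = 4p − 1.
Setting these equal: −15p + 8 = 4p − 1 ⇒ −19p = -9 ⇒ p = 9/19, and the value is (-15)·(9/19) + 8 = 17/19.
For the column player: with q = P(C1), equating Top's and Bottom's payoffs gives −10q + 3 = 9q − 1 ⇒ q = 4/19.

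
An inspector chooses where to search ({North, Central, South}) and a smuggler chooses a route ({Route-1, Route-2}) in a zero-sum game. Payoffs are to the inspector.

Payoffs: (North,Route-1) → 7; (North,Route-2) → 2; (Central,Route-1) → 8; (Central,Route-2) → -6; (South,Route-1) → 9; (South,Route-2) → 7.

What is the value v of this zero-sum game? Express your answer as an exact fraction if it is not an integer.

Row minima: North → 2, Central → -6, South → 7; maximin = 7.
Column maxima: Route-1 → 9, Route-2 → 7; minimax = 7.
Since maximin = minimax = 7, there is a saddle point and the value is 7.

7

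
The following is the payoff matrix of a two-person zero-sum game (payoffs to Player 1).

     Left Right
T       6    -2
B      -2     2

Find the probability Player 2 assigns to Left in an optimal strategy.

Row minima: T → -2, B → -2; maximin = -2.
Column maxima: Left → 6, Right → 2; minimax = 2.
-2 ≠ 2, so there is no saddle point; optimal play is mixed.
Let Player 1 play T with probability p. Expected payoff against Left: 6p + (-2)(1−p) = 8p − 2; against Right: (-2)p + 2(1−p) = −4p + 2.
Setting these equal: 8p − 2 = −4p + 2 ⇒ 12p = 4 ⇒ p = 1/3, and the value is (8)·(1/3) − 2 = 2/3.
For Player 2: with q = P(Left), equating T's and B's payoffs gives 8q − 2 = −4q + 2 ⇒ q = 1/3.

1/3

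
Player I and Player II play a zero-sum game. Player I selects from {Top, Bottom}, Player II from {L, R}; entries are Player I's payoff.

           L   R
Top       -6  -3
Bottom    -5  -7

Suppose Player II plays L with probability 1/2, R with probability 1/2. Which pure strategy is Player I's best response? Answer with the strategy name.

Expected payoff of Top: (1/2)·(-6) + (1/2)·(-3) = -9/2.
Expected payoff of Bottom: (1/2)·(-5) + (1/2)·(-7) = -6.
The largest is -9/2, so Player I's best response is Top.

Top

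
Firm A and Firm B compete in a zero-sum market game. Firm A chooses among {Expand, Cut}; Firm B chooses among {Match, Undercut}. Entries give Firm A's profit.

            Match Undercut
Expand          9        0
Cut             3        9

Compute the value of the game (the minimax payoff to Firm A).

Row minima: Expand → 0, Cut → 3; maximin = 3.
Column maxima: Match → 9, Undercut → 9; minimax = 9.
3 ≠ 9, so there is no saddle point; optimal play is mixed.
Let Firm A play Expand with probability p. Expected payoff against Match: 9p + 3(1−p) = 6p + 3; against Undercut: 0p + 9(1−p) = −9p + 9.
Setting these equal: 6p + 3 = −9p + 9 ⇒ 15p = 6 ⇒ p = 2/5, and the value is (6)·(2/5) + 3 = 27/5.
For Firm B: with q = P(Match), equating Expand's and Cut's payoffs gives 9q = −6q + 9 ⇒ q = 3/5.

27/5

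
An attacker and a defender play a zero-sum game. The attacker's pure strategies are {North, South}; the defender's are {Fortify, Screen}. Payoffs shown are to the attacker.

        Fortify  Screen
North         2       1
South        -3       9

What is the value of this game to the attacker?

Row minima: North → 1, South → -3; maximin = 1.
Column maxima: Fortify → 2, Screen → 9; minimax = 2.
1 ≠ 2, so there is no saddle point; optimal play is mixed.
Let the attacker play North with probability p. Expected payoff against Fortify: 2p + (-3)(1−p) = 5p − 3; against Screen: 1p + 9(1−p) = −8p + 9.
Setting these equal: 5p − 3 = −8p + 9 ⇒ 13p = 12 ⇒ p = 12/13, and the value is (5)·(12/13) − 3 = 21/13.
For the defender: with q = P(Fortify), equating North's and South's payoffs gives q + 1 = −12q + 9 ⇒ q = 8/13.

21/13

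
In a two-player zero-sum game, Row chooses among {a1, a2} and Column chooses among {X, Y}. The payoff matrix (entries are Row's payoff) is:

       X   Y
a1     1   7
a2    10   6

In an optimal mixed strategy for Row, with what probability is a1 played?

Row minima: a1 → 1, a2 → 6; maximin = 6.
Column maxima: X → 10, Y → 7; minimax = 7.
6 ≠ 7, so there is no saddle point; optimal play is mixed.
Let Row play a1 with probability p. Expected payoff against X: 1p + 10(1−p) = −9p + 10; against Y: 7p + 6(1−p) = p + 6.
Setting these equal: −9p + 10 = p + 6 ⇒ −10p = -4 ⇒ p = 2/5, and the value is (-9)·(2/5) + 10 = 32/5.
For Column: with q = P(X), equating a1's and a2's payoffs gives −6q + 7 = 4q + 6 ⇒ q = 1/10.

2/5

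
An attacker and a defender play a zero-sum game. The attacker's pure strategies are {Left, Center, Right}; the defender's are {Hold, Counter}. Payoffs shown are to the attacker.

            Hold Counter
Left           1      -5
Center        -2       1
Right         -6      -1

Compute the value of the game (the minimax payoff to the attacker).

Row minima: Left → -5, Center → -2, Right → -6; maximin = -2.
Column maxima: Hold → 1, Counter → 1; minimax = 1.
-2 ≠ 1, so there is no saddle point; optimal play is mixed.
Right is strictly dominated by Center, so the attacker never plays it.
On the remaining 2×2 (Left, Center vs Hold, Counter):
Let the attacker play Left with probability p. Expected payoff against Hold: 1p + (-2)(1−p) = 3p − 2; against Counter: (-5)p + 1(1−p) = −6p + 1.
Setting these equal: 3p − 2 = −6p + 1 ⇒ 9p = 3 ⇒ p = 1/3, and the value is (3)·(1/3) − 2 = -1.
For the defender: with q = P(Hold), equating Left's and Center's payoffs gives 6q − 5 = −3q + 1 ⇒ q = 2/3.

-1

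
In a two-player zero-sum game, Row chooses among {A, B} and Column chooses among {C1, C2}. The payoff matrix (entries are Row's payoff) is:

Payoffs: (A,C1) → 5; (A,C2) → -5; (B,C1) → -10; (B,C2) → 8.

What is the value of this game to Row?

-5/14

Row minima: A → -5, B → -10; maximin = -5.
Column maxima: C1 → 5, C2 → 8; minimax = 5.
-5 ≠ 5, so there is no saddle point; optimal play is mixed.
Let Row play A with probability p. Expected payoff against C1: 5p + (-10)(1−p) = 15p − 10; against C2: (-5)p + 8(1−p) = −13p + 8.
Setting these equal: 15p − 10 = −13p + 8 ⇒ 28p = 18 ⇒ p = 9/14, and the value is (15)·(9/14) − 10 = -5/14.
For Column: with q = P(C1), equating A's and B's payoffs gives 10q − 5 = −18q + 8 ⇒ q = 13/28.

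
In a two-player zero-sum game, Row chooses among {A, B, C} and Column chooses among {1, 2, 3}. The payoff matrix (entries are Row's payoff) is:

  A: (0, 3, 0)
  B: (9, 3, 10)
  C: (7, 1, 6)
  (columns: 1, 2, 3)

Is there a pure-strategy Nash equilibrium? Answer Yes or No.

Yes

Row minima: A → 0, B → 3, C → 1; maximin = 3.
Column maxima: 1 → 9, 2 → 3, 3 → 10; minimax = 3.
maximin = minimax = 3, so a saddle point exists.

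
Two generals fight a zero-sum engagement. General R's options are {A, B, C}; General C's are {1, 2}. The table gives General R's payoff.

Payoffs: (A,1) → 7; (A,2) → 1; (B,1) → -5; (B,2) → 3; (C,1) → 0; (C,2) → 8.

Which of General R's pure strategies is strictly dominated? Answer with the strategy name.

C gives a strictly higher payoff than B against every column: 0 > -5, 8 > 3.
So B is strictly dominated and General R never plays it.

B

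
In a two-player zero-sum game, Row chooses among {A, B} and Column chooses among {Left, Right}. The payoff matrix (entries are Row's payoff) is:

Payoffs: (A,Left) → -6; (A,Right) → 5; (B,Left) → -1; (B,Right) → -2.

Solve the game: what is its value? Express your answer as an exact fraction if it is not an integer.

-17/12

Row minima: A → -6, B → -2; maximin = -2.
Column maxima: Left → -1, Right → 5; minimax = -1.
-2 ≠ -1, so there is no saddle point; optimal play is mixed.
Let Row play A with probability p. Expected payoff against Left: (-6)p + (-1)(1−p) = −5p − 1; against Right: 5p + (-2)(1−p) = 7p − 2.
Setting these equal: −5p − 1 = 7p − 2 ⇒ −12p = -1 ⇒ p = 1/12, and the value is (-5)·(1/12) − 1 = -17/12.
For Column: with q = P(Left), equating A's and B's payoffs gives −11q + 5 = q − 2 ⇒ q = 7/12.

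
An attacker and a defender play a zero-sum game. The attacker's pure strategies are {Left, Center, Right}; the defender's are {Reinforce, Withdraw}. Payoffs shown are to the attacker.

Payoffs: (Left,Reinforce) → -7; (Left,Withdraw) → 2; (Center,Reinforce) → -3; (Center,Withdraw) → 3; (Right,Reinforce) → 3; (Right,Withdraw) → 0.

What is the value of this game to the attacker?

1

Row minima: Left → -7, Center → -3, Right → 0; maximin = 0.
Column maxima: Reinforce → 3, Withdraw → 3; minimax = 3.
0 ≠ 3, so there is no saddle point; optimal play is mixed.
Left is strictly dominated by Center, so the attacker never plays it.
On the remaining 2×2 (Center, Right vs Reinforce, Withdraw):
Let the attacker play Center with probability p. Expected payoff against Reinforce: (-3)p + 3(1−p) = −6p + 3; against Withdraw: 3p + 0(1−p) = 3p.
Setting these equal: −6p + 3 = 3p ⇒ −9p = -3 ⇒ p = 1/3, and the value is (-6)·(1/3) + 3 = 1.
For the defender: with q = P(Reinforce), equating Center's and Right's payoffs gives −6q + 3 = 3q ⇒ q = 1/3.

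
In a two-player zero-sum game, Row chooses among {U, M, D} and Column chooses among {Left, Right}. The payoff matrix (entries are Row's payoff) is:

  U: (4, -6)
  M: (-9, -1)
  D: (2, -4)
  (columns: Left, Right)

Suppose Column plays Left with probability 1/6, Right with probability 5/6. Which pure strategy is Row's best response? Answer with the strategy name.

Expected payoff of U: (1/6)·4 + (5/6)·(-6) = -13/3.
Expected payoff of M: (1/6)·(-9) + (5/6)·(-1) = -7/3.
Expected payoff of D: (1/6)·2 + (5/6)·(-4) = -3.
The largest is -7/3, so Row's best response is M.

M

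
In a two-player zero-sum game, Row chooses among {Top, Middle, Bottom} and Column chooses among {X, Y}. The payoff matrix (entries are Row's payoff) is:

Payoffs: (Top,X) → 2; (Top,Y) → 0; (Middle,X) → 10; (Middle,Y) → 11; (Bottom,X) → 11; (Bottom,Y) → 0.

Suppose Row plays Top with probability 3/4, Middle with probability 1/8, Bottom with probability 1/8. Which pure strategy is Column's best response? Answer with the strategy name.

Y

If Column plays X, Row's expected payoff is (3/4)·2 + (1/8)·10 + (1/8)·11 = 33/8.
If Column plays Y, Row's expected payoff is (3/4)·0 + (1/8)·11 + (1/8)·0 = 11/8.
Column minimizes Row's payoff; the smallest is 11/8, so the best response is Y.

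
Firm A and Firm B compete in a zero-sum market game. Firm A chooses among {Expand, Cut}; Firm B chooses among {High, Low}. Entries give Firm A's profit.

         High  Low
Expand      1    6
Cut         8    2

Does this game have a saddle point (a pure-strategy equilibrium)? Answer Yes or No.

No

Row minima: Expand → 1, Cut → 2; maximin = 2.
Column maxima: High → 8, Low → 6; minimax = 6.
2 ≠ 6, so no pure-strategy equilibrium exists.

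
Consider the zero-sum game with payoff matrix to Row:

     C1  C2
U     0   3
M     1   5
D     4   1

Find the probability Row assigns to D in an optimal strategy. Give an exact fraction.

4/7

Row minima: U → 0, M → 1, D → 1; maximin = 1.
Column maxima: C1 → 4, C2 → 5; minimax = 4.
1 ≠ 4, so there is no saddle point; optimal play is mixed.
U is strictly dominated by M, so Row never plays it.
On the remaining 2×2 (M, D vs C1, C2):
Let Row play M with probability p. Expected payoff against C1: 1p + 4(1−p) = −3p + 4; against C2: 5p + 1(1−p) = 4p + 1.
Setting these equal: −3p + 4 = 4p + 1 ⇒ −7p = -3 ⇒ p = 3/7, and the value is (-3)·(3/7) + 4 = 19/7.
For Column: with q = P(C1), equating M's and D's payoffs gives −4q + 5 = 3q + 1 ⇒ q = 4/7.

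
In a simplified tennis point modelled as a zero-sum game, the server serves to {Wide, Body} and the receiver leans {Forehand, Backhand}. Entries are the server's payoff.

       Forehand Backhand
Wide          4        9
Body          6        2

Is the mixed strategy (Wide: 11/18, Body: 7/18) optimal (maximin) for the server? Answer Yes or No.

Against Forehand this mix gives (11/18)·4 + (7/18)·6 = 43/9.
Against Backhand this mix gives (11/18)·9 + (7/18)·2 = 113/18.
The receiver will play Forehand, holding the server to 43/9. Shifting weight toward the row that does better against Forehand would raise this floor (the equalizing mix achieves 46/9 against both Forehand and Backhand), so the proposed strategy is not optimal.

No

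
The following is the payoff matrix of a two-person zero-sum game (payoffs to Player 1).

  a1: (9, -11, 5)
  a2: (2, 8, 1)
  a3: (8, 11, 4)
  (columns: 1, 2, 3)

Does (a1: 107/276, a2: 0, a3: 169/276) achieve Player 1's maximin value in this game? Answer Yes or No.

No

Against 1 this mix gives (107/276)·9 + (169/276)·8 = 2315/276.
Against 2 this mix gives (107/276)·(-11) + (169/276)·11 = 341/138.
Against 3 this mix gives (107/276)·5 + (169/276)·4 = 1211/276.
Player 2 will play 2, holding Player 1 to 341/138. Shifting weight toward the row that does better against 2 would raise this floor (the equalizing mix achieves 99/23 against both 2 and 3), so the proposed strategy is not optimal.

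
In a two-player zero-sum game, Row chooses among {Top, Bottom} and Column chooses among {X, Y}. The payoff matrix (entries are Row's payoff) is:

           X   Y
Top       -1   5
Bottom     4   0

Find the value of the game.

Row minima: Top → -1, Bottom → 0; maximin = 0.
Column maxima: X → 4, Y → 5; minimax = 4.
0 ≠ 4, so there is no saddle point; optimal play is mixed.
Let Row play Top with probability p. Expected payoff against X: (-1)p + 4(1−p) = −5p + 4; against Y: 5p + 0(1−p) = 5p.
Setting these equal: −5p + 4 = 5p ⇒ −10p = -4 ⇒ p = 2/5, and the value is (-5)·(2/5) + 4 = 2.
For Column: with q = P(X), equating Top's and Bottom's payoffs gives −6q + 5 = 4q ⇒ q = 1/2.

2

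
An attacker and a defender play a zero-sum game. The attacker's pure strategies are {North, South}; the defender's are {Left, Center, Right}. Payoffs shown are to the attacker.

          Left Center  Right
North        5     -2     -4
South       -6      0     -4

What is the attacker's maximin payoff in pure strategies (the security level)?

Row minima: North → -4, South → -6.
The best of these is -4.

-4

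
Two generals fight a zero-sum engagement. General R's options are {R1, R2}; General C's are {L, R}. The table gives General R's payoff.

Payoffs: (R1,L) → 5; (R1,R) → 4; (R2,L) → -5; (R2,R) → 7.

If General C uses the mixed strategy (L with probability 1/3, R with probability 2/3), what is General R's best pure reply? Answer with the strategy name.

Expected payoff of R1: (1/3)·5 + (2/3)·4 = 13/3.
Expected payoff of R2: (1/3)·(-5) + (2/3)·7 = 3.
The largest is 13/3, so General R's best response is R1.

R1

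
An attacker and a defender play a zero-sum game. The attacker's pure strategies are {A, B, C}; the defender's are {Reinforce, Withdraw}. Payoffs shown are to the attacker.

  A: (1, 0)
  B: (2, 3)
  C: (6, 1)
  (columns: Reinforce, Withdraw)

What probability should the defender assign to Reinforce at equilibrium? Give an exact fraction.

Row minima: A → 0, B → 2, C → 1; maximin = 2.
Column maxima: Reinforce → 6, Withdraw → 3; minimax = 3.
2 ≠ 3, so there is no saddle point; optimal play is mixed.
A is strictly dominated by B, so the attacker never plays it.
On the remaining 2×2 (B, C vs Reinforce, Withdraw):
Let the attacker play B with probability p. Expected payoff against Reinforce: 2p + 6(1−p) = −4p + 6; against Withdraw: 3p + 1(1−p) = 2p + 1.
Setting these equal: −4p + 6 = 2p + 1 ⇒ −6p = -5 ⇒ p = 5/6, and the value is (-4)·(5/6) + 6 = 8/3.
For the defender: with q = P(Reinforce), equating B's and C's payoffs gives −q + 3 = 5q + 1 ⇒ q = 1/3.

1/3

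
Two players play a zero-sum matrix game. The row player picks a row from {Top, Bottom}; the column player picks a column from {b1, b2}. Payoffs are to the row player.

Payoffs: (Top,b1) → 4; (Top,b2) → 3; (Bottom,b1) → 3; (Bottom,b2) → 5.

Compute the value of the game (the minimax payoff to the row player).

Row minima: Top → 3, Bottom → 3; maximin = 3.
Column maxima: b1 → 4, b2 → 5; minimax = 4.
3 ≠ 4, so there is no saddle point; optimal play is mixed.
Let the row player play Top with probability p. Expected payoff against b1: 4p + 3(1−p) = p + 3; against b2: 3p + 5(1−p) = −2p + 5.
Setting these equal: p + 3 = −2p + 5 ⇒ 3p = 2 ⇒ p = 2/3, and the value is (1)·(2/3) + 3 = 11/3.
For the column player: with q = P(b1), equating Top's and Bottom's payoffs gives q + 3 = −2q + 5 ⇒ q = 2/3.

11/3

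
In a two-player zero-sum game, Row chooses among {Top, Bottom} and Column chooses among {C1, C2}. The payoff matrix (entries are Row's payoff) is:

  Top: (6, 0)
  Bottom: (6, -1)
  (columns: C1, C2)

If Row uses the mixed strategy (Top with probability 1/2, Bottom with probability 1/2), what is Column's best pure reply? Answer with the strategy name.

If Column plays C1, Row's expected payoff is (1/2)·6 + (1/2)·6 = 6.
If Column plays C2, Row's expected payoff is (1/2)·0 + (1/2)·(-1) = -1/2.
Column minimizes Row's payoff; the smallest is -1/2, so the best response is C2.

C2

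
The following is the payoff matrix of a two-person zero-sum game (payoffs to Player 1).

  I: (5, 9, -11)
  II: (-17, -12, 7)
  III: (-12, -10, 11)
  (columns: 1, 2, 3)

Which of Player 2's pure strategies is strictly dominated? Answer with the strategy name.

1 holds Player 1's payoff strictly below 2 in every row: 5 < 9, -17 < -12, -12 < -10.
So 2 is strictly dominated for Player 2.

2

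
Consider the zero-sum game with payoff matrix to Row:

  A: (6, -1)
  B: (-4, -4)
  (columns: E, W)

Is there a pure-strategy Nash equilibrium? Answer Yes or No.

Yes

Row minima: A → -1, B → -4; maximin = -1.
Column maxima: E → 6, W → -1; minimax = -1.
maximin = minimax = -1, so a saddle point exists.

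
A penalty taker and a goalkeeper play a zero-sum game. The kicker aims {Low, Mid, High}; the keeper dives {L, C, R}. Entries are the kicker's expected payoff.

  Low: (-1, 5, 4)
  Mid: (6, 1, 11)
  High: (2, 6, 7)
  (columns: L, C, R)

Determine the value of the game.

Row minima: Low → -1, Mid → 1, High → 2; maximin = 2.
Column maxima: L → 6, C → 6, R → 11; minimax = 6.
2 ≠ 6, so there is no saddle point; optimal play is mixed.
Low is strictly dominated by High, so the kicker never plays it.
R is strictly dominated by L (it gives the kicker strictly more in every row), so the keeper never plays it.
On the remaining 2×2 (Mid, High vs L, C):
Let the kicker play Mid with probability p. Expected payoff against L: 6p + 2(1−p) = 4p + 2; against C: 1p + 6(1−p) = −5p + 6.
Setting these equal: 4p + 2 = −5p + 6 ⇒ 9p = 4 ⇒ p = 4/9, and the value is (4)·(4/9) + 2 = 34/9.
For the keeper: with q = P(L), equating Mid's and High's payoffs gives 5q + 1 = −4q + 6 ⇒ q = 5/9.

34/9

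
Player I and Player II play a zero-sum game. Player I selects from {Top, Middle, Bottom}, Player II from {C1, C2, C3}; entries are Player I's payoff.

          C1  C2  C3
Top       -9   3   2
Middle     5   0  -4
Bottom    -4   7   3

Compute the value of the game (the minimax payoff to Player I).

Row minima: Top → -9, Middle → -4, Bottom → -4; maximin = -4.
Column maxima: C1 → 5, C2 → 7, C3 → 3; minimax = 3.
-4 ≠ 3, so there is no saddle point; optimal play is mixed.
Top is strictly dominated by Bottom, so Player I never plays it.
C2 is strictly dominated by C3 (it gives Player I strictly more in every row), so Player II never plays it.
On the remaining 2×2 (Middle, Bottom vs C1, C3):
Let Player I play Middle with probability p. Expected payoff against C1: 5p + (-4)(1−p) = 9p − 4; against C3: (-4)p + 3(1−p) = −7p + 3.
Setting these equal: 9p − 4 = −7p + 3 ⇒ 16p = 7 ⇒ p = 7/16, and the value is (9)·(7/16) − 4 = -1/16.
For Player II: with q = P(C1), equating Middle's and Bottom's payoffs gives 9q − 4 = −7q + 3 ⇒ q = 7/16.

-1/16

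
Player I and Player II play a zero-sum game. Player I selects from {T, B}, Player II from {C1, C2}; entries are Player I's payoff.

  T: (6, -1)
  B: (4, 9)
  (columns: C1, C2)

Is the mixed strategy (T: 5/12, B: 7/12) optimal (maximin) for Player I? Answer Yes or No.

Yes

Against C1 this mix gives (5/12)·6 + (7/12)·4 = 29/6.
Against C2 this mix gives (5/12)·(-1) + (7/12)·9 = 29/6.
All of Player II's active replies (C1, C2) yield 29/6, and no column does worse for Player I. The mix makes Player II indifferent and guarantees 29/6, so it is optimal.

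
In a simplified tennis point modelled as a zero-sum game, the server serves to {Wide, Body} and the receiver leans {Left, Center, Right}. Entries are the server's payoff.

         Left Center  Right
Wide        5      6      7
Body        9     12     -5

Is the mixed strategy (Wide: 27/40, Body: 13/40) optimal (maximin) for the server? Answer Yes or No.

Against Left this mix gives (27/40)·5 + (13/40)·9 = 63/10.
Against Center this mix gives (27/40)·6 + (13/40)·12 = 159/20.
Against Right this mix gives (27/40)·7 + (13/40)·(-5) = 31/10.
The receiver will play Right, holding the server to 31/10. Shifting weight toward the row that does better against Right would raise this floor (the equalizing mix achieves 11/2 against both Right and Left), so the proposed strategy is not optimal.

No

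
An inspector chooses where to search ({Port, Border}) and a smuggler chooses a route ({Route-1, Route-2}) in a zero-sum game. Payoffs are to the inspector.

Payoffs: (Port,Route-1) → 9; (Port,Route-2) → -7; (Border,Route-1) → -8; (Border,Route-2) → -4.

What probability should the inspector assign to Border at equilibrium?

4/5

Row minima: Port → -7, Border → -8; maximin = -7.
Column maxima: Route-1 → 9, Route-2 → -4; minimax = -4.
-7 ≠ -4, so there is no saddle point; optimal play is mixed.
Let the inspector play Port with probability p. Expected payoff against Route-1: 9p + (-8)(1−p) = 17p − 8; against Route-2: (-7)p + (-4)(1−p) = −3p − 4.
Setting these equal: 17p − 8 = −3p − 4 ⇒ 20p = 4 ⇒ p = 1/5, and the value is (17)·(1/5) − 8 = -23/5.
For the smuggler: with q = P(Route-1), equating Port's and Border's payoffs gives 16q − 7 = −4q − 4 ⇒ q = 3/20.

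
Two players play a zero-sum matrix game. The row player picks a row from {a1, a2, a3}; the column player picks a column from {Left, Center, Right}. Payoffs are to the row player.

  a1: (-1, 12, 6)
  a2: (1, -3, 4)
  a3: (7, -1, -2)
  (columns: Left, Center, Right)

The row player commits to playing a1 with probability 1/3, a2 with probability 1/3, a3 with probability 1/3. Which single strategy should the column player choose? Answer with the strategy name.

If the column player plays Left, the row player's expected payoff is (1/3)·(-1) + (1/3)·1 + (1/3)·7 = 7/3.
If the column player plays Center, the row player's expected payoff is (1/3)·12 + (1/3)·(-3) + (1/3)·(-1) = 8/3.
If the column player plays Right, the row player's expected payoff is (1/3)·6 + (1/3)·4 + (1/3)·(-2) = 8/3.
The column player minimizes the row player's payoff; the smallest is 7/3, so the best response is Left.

Left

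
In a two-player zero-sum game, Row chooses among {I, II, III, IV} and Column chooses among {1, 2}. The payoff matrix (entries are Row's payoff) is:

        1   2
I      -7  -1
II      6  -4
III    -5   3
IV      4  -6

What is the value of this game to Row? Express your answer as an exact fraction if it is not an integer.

Row minima: I → -7, II → -4, III → -5, IV → -6; maximin = -4.
Column maxima: 1 → 6, 2 → 3; minimax = 3.
-4 ≠ 3, so there is no saddle point; optimal play is mixed.
I is strictly dominated by III, so Row never plays it.
IV is strictly dominated by II, so Row never plays it.
On the remaining 2×2 (II, III vs 1, 2):
Let Row play II with probability p. Expected payoff against 1: 6p + (-5)(1−p) = 11p − 5; against 2: (-4)p + 3(1−p) = −7p + 3.
Setting these equal: 11p − 5 = −7p + 3 ⇒ 18p = 8 ⇒ p = 4/9, and the value is (11)·(4/9) − 5 = -1/9.
For Column: with q = P(1), equating II's and III's payoffs gives 10q − 4 = −8q + 3 ⇒ q = 7/18.

-1/9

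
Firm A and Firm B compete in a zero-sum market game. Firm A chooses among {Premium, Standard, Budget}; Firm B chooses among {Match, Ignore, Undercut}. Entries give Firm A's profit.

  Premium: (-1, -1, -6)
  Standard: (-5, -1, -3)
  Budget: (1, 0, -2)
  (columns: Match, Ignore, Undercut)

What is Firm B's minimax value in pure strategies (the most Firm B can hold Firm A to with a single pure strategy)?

-2

Column maxima: Match → 1, Ignore → 0, Undercut → -2.
The smallest of these is -2.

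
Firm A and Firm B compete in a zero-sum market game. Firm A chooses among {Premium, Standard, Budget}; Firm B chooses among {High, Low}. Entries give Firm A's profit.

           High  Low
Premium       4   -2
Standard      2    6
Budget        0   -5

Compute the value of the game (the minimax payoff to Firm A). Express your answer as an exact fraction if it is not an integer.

Row minima: Premium → -2, Standard → 2, Budget → -5; maximin = 2.
Column maxima: High → 4, Low → 6; minimax = 4.
2 ≠ 4, so there is no saddle point; optimal play is mixed.
Budget is strictly dominated by Premium, so Firm A never plays it.
On the remaining 2×2 (Premium, Standard vs High, Low):
Let Firm A play Premium with probability p. Expected payoff against High: 4p + 2(1−p) = 2p + 2; against Low: (-2)p + 6(1−p) = −8p + 6.
Setting these equal: 2p + 2 = −8p + 6 ⇒ 10p = 4 ⇒ p = 2/5, and the value is (2)·(2/5) + 2 = 14/5.
For Firm B: with q = P(High), equating Premium's and Standard's payoffs gives 6q − 2 = −4q + 6 ⇒ q = 4/5.

14/5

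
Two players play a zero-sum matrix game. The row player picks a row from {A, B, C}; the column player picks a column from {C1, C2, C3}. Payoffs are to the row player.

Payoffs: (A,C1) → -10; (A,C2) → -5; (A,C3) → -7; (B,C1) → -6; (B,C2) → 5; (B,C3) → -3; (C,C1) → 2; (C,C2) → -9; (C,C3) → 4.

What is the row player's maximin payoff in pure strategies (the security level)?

Row minima: A → -10, B → -6, C → -9.
The best of these is -6.

-6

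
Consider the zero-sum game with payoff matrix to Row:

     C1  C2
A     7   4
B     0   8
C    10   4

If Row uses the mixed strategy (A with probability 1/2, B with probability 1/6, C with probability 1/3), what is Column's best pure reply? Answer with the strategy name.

C2

If Column plays C1, Row's expected payoff is (1/2)·7 + (1/6)·0 + (1/3)·10 = 41/6.
If Column plays C2, Row's expected payoff is (1/2)·4 + (1/6)·8 + (1/3)·4 = 14/3.
Column minimizes Row's payoff; the smallest is 14/3, so the best response is C2.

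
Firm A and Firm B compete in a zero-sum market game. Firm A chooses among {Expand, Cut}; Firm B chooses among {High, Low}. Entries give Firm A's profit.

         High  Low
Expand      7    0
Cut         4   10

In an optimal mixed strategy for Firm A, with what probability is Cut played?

7/13

Row minima: Expand → 0, Cut → 4; maximin = 4.
Column maxima: High → 7, Low → 10; minimax = 7.
4 ≠ 7, so there is no saddle point; optimal play is mixed.
Let Firm A play Expand with probability p. Expected payoff against High: 7p + 4(1−p) = 3p + 4; against Low: 0p + 10(1−p) = −10p + 10.
Setting these equal: 3p + 4 = −10p + 10 ⇒ 13p = 6 ⇒ p = 6/13, and the value is (3)·(6/13) + 4 = 70/13.
For Firm B: with q = P(High), equating Expand's and Cut's payoffs gives 7q = −6q + 10 ⇒ q = 10/13.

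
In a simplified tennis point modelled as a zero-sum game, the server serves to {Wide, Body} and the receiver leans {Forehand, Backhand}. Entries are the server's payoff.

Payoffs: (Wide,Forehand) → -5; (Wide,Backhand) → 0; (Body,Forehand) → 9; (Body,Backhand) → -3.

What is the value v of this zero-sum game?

Row minima: Wide → -5, Body → -3; maximin = -3.
Column maxima: Forehand → 9, Backhand → 0; minimax = 0.
-3 ≠ 0, so there is no saddle point; optimal play is mixed.
Let the server play Wide with probability p. Expected payoff against Forehand: (-5)p + 9(1−p) = −14p + 9; against Backhand: 0p + (-3)(1−p) = 3p − 3.
Setting these equal: −14p + 9 = 3p − 3 ⇒ −17p = -12 ⇒ p = 12/17, and the value is (-14)·(12/17) + 9 = -15/17.
For the receiver: with q = P(Forehand), equating Wide's and Body's payoffs gives −5q = 12q − 3 ⇒ q = 3/17.

-15/17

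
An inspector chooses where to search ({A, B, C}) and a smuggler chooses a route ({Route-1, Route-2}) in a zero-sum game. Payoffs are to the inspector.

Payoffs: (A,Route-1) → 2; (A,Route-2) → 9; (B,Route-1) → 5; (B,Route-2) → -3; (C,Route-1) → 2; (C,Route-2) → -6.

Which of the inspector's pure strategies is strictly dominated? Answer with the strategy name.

C

B gives a strictly higher payoff than C against every column: 5 > 2, -3 > -6.
So C is strictly dominated and the inspector never plays it.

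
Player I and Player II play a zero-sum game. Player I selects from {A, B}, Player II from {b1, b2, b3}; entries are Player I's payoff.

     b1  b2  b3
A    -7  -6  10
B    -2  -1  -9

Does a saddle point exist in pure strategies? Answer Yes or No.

No

Row minima: A → -7, B → -9; maximin = -7.
Column maxima: b1 → -2, b2 → -1, b3 → 10; minimax = -2.
-7 ≠ -2, so no pure-strategy equilibrium exists.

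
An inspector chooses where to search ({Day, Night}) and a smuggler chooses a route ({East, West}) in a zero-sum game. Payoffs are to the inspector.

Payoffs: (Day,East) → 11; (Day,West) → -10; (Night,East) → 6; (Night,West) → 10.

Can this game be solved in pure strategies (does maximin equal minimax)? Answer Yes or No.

No

Row minima: Day → -10, Night → 6; maximin = 6.
Column maxima: East → 11, West → 10; minimax = 10.
6 ≠ 10, so no pure-strategy equilibrium exists.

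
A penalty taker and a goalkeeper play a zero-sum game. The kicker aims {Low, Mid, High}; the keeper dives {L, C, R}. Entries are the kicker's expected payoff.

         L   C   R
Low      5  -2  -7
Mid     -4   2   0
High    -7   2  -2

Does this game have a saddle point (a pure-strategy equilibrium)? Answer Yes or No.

Row minima: Low → -7, Mid → -4, High → -7; maximin = -4.
Column maxima: L → 5, C → 2, R → 0; minimax = 0.
-4 ≠ 0, so no pure-strategy equilibrium exists.

No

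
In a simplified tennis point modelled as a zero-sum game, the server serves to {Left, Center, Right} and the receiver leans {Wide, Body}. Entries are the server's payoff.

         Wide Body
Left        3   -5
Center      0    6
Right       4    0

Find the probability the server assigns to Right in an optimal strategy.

3/5

Row minima: Left → -5, Center → 0, Right → 0; maximin = 0.
Column maxima: Wide → 4, Body → 6; minimax = 4.
0 ≠ 4, so there is no saddle point; optimal play is mixed.
Left is strictly dominated by Right, so the server never plays it.
On the remaining 2×2 (Center, Right vs Wide, Body):
Let the server play Center with probability p. Expected payoff against Wide: 0p + 4(1−p) = −4p + 4; against Body: 6p + 0(1−p) = 6p.
Setting these equal: −4p + 4 = 6p ⇒ −10p = -4 ⇒ p = 2/5, and the value is (-4)·(2/5) + 4 = 12/5.
For the receiver: with q = P(Wide), equating Center's and Right's payoffs gives −6q + 6 = 4q ⇒ q = 3/5.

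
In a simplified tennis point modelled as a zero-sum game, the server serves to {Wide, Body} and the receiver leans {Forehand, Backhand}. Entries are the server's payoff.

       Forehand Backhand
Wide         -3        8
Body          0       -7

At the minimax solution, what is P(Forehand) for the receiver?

5/6

Row minima: Wide → -3, Body → -7; maximin = -3.
Column maxima: Forehand → 0, Backhand → 8; minimax = 0.
-3 ≠ 0, so there is no saddle point; optimal play is mixed.
Let the server play Wide with probability p. Expected payoff against Forehand: (-3)p + 0(1−p) = −3p; against Backhand: 8p + (-7)(1−p) = 15p − 7.
Setting these equal: −3p = 15p − 7 ⇒ −18p = -7 ⇒ p = 7/18, and the value is (-3)·(7/18) = -7/6.
For the receiver: with q = P(Forehand), equating Wide's and Body's payoffs gives −11q + 8 = 7q − 7 ⇒ q = 5/6.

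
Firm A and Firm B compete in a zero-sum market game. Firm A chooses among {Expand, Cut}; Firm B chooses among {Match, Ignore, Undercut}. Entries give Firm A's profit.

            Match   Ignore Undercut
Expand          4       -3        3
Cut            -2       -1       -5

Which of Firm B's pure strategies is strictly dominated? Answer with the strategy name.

Match

Undercut holds Firm A's payoff strictly below Match in every row: 3 < 4, -5 < -2.
So Match is strictly dominated for Firm B.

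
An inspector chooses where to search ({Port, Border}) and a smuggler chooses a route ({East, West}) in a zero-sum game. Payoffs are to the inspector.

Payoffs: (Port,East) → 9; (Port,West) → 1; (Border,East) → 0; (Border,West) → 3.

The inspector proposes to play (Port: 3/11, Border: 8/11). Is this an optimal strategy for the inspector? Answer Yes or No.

Against East this mix gives (3/11)·9 + (8/11)·0 = 27/11.
Against West this mix gives (3/11)·1 + (8/11)·3 = 27/11.
All of the smuggler's active replies (East, West) yield 27/11, and no column does worse for the inspector. The mix makes the smuggler indifferent and guarantees 27/11, so it is optimal.

Yes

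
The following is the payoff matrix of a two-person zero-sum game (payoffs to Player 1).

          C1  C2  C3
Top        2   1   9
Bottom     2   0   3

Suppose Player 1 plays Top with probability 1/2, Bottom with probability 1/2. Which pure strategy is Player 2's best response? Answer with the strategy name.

If Player 2 plays C1, Player 1's expected payoff is (1/2)·2 + (1/2)·2 = 2.
If Player 2 plays C2, Player 1's expected payoff is (1/2)·1 + (1/2)·0 = 1/2.
If Player 2 plays C3, Player 1's expected payoff is (1/2)·9 + (1/2)·3 = 6.
Player 2 minimizes Player 1's payoff; the smallest is 1/2, so the best response is C2.

C2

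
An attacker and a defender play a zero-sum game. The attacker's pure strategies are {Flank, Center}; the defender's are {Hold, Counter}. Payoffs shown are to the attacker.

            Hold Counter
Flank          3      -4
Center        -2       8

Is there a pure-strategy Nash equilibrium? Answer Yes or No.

Row minima: Flank → -4, Center → -2; maximin = -2.
Column maxima: Hold → 3, Counter → 8; minimax = 3.
-2 ≠ 3, so no pure-strategy equilibrium exists.

No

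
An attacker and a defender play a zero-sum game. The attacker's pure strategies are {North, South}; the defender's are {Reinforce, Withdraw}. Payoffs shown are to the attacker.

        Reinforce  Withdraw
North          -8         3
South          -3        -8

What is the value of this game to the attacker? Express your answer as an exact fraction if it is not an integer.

Row minima: North → -8, South → -8; maximin = -8.
Column maxima: Reinforce → -3, Withdraw → 3; minimax = -3.
-8 ≠ -3, so there is no saddle point; optimal play is mixed.
Let the attacker play North with probability p. Expected payoff against Reinforce: (-8)p + (-3)(1−p) = −5p − 3; against Withdraw: 3p + (-8)(1−p) = 11p − 8.
Setting these equal: −5p − 3 = 11p − 8 ⇒ −16p = -5 ⇒ p = 5/16, and the value is (-5)·(5/16) − 3 = -73/16.
For the defender: with q = P(Reinforce), equating North's and South's payoffs gives −11q + 3 = 5q − 8 ⇒ q = 11/16.

-73/16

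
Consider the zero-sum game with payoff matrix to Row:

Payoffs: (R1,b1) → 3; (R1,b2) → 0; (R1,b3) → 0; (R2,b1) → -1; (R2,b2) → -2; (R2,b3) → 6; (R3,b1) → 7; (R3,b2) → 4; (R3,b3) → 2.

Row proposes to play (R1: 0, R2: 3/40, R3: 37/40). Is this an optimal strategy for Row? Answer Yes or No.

Against b1 this mix gives (3/40)·(-1) + (37/40)·7 = 32/5.
Against b2 this mix gives (3/40)·(-2) + (37/40)·4 = 71/20.
Against b3 this mix gives (3/40)·6 + (37/40)·2 = 23/10.
Column will play b3, holding Row to 23/10. Shifting weight toward the row that does better against b3 would raise this floor (the equalizing mix achieves 14/5 against both b3 and b2), so the proposed strategy is not optimal.

No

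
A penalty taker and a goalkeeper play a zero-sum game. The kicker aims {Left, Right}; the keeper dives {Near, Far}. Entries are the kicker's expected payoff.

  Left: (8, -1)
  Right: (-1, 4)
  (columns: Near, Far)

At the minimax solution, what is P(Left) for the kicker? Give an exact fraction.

Row minima: Left → -1, Right → -1; maximin = -1.
Column maxima: Near → 8, Far → 4; minimax = 4.
-1 ≠ 4, so there is no saddle point; optimal play is mixed.
Let the kicker play Left with probability p. Expected payoff against Near: 8p + (-1)(1−p) = 9p − 1; against Far: (-1)p + 4(1−p) = −5p + 4.
Setting these equal: 9p − 1 = −5p + 4 ⇒ 14p = 5 ⇒ p = 5/14, and the value is (9)·(5/14) − 1 = 31/14.
For the keeper: with q = P(Near), equating Left's and Right's payoffs gives 9q − 1 = −5q + 4 ⇒ q = 5/14.

5/14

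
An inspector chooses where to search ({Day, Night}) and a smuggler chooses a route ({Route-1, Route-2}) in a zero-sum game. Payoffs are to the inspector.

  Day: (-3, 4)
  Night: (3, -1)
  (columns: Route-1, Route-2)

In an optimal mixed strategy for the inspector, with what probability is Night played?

7/11

Row minima: Day → -3, Night → -1; maximin = -1.
Column maxima: Route-1 → 3, Route-2 → 4; minimax = 3.
-1 ≠ 3, so there is no saddle point; optimal play is mixed.
Let the inspector play Day with probability p. Expected payoff against Route-1: (-3)p + 3(1−p) = −6p + 3; against Route-2: 4p + (-1)(1−p) = 5p − 1.
Setting these equal: −6p + 3 = 5p − 1 ⇒ −11p = -4 ⇒ p = 4/11, and the value is (-6)·(4/11) + 3 = 9/11.
For the smuggler: with q = P(Route-1), equating Day's and Night's payoffs gives −7q + 4 = 4q − 1 ⇒ q = 5/11.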